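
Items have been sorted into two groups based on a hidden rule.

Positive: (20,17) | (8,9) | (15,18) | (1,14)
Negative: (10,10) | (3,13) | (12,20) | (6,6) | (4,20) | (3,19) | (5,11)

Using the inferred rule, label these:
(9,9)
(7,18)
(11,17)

The pattern is that an item is 'Positive' exactly when: sum is odd.
(9,9): 9+9 = 18 — does not fit, so Negative. (7,18): 7+18 = 25 — checks out, so Positive. (11,17): 11+17 = 28 — does not fit, so Negative.

Negative, Positive, Negative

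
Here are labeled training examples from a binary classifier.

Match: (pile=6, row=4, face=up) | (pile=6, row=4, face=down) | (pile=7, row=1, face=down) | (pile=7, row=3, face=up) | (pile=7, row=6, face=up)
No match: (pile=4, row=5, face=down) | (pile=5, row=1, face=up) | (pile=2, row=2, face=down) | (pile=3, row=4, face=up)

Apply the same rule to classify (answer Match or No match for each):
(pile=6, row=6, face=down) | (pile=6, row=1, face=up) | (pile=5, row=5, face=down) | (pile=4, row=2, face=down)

Match, Match, No match, No match

The distinguishing property — pile ≥ 6 — holds for all the 'Match' cases and none of the 'No match' cases.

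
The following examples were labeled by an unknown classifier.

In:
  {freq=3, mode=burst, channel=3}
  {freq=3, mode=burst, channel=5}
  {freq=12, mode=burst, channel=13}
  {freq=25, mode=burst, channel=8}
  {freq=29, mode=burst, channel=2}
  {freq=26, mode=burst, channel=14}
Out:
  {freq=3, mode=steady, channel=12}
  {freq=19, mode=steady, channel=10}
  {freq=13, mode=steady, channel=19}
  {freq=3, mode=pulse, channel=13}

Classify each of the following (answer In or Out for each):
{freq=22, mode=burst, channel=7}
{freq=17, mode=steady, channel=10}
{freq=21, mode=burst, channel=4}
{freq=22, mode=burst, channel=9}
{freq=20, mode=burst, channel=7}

The pattern is that an item is 'In' exactly when: mode is burst.
{freq=22, mode=burst, channel=7} — mode is burst, hence In. {freq=17, mode=steady, channel=10} — mode is steady, hence Out. {freq=21, mode=burst, channel=4} — mode is burst, hence In. {freq=22, mode=burst, channel=9} — mode is burst, hence In. {freq=20, mode=burst, channel=7} — mode is burst, hence In.

In, Out, In, In, In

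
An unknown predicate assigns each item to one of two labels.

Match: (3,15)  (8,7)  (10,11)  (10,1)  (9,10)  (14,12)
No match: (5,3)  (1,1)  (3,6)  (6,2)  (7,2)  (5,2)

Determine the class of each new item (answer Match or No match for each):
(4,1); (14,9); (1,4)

No match, Match, No match

The simplest hypothesis consistent with all the labels is: sum ≥ 11.
(4,1): 4+1 = 5 — doesn't qualify, so No match. (14,9): 14+9 = 23 — matches, so Match. (1,4): 1+4 = 5 — doesn't qualify, so No match.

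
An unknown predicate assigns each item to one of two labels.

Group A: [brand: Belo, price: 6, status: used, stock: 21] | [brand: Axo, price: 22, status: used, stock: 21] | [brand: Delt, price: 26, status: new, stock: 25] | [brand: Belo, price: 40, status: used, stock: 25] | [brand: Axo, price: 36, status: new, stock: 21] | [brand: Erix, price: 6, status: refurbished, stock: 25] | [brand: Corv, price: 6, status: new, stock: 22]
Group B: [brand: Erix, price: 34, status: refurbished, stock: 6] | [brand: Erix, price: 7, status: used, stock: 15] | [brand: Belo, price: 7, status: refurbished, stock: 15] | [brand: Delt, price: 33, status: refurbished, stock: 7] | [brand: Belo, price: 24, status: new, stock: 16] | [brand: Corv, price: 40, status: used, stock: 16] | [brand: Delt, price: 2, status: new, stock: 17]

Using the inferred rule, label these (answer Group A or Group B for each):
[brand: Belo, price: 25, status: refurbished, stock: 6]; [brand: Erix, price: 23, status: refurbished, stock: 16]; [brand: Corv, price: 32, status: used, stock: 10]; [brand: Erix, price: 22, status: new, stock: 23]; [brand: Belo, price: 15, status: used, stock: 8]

Group B, Group B, Group B, Group A, Group B

The pattern is that an item is 'Group A' exactly when: stock ≥ 21.
[brand: Belo, price: 25, status: refurbished, stock: 6] → stock = 6 → Group B.
[brand: Erix, price: 23, status: refurbished, stock: 16] → stock = 16 → Group B.
[brand: Corv, price: 32, status: used, stock: 10] → stock = 10 → Group B.
[brand: Erix, price: 22, status: new, stock: 23] → stock = 23 → Group A.
[brand: Belo, price: 15, status: used, stock: 8] → stock = 8 → Group B.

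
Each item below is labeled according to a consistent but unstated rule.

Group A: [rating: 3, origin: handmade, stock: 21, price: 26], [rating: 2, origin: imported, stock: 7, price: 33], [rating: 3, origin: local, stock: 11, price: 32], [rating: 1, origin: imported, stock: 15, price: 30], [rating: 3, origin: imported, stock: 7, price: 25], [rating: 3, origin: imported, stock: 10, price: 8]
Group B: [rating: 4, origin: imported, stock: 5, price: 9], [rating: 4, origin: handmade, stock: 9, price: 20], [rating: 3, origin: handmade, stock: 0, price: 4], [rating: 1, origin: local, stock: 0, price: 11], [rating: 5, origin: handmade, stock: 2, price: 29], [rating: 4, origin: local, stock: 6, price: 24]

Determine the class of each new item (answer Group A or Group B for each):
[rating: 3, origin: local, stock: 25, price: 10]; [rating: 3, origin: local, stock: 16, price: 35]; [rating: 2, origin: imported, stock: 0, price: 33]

Group A, Group A, Group B

One predicate separates the groups cleanly: stock ≥ 2 AND rating ≤ 3.
[rating: 3, origin: local, stock: 25, price: 10]: Group A (stock = 25, rating = 3).
[rating: 3, origin: local, stock: 16, price: 35]: Group A (stock = 16, rating = 3).
[rating: 2, origin: imported, stock: 0, price: 33]: Group B (stock = 0, rating = 2).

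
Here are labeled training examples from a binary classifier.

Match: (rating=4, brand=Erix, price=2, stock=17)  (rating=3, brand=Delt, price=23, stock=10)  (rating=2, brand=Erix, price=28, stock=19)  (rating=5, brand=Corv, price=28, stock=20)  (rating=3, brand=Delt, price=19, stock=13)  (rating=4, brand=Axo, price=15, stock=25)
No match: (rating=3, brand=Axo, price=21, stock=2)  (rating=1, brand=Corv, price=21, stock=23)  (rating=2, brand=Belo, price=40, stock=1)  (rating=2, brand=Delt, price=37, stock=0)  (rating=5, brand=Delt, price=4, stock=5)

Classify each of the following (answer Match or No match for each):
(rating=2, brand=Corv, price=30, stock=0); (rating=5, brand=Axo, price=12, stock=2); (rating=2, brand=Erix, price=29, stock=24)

One predicate separates the groups cleanly: rating ≥ 2 AND stock ≥ 10.
No match: (rating=2, brand=Corv, price=30, stock=0), since rating = 2, stock = 0.
No match: (rating=5, brand=Axo, price=12, stock=2), since rating = 5, stock = 2.
Match: (rating=2, brand=Erix, price=29, stock=24), since rating = 2, stock = 24.

No match, No match, Match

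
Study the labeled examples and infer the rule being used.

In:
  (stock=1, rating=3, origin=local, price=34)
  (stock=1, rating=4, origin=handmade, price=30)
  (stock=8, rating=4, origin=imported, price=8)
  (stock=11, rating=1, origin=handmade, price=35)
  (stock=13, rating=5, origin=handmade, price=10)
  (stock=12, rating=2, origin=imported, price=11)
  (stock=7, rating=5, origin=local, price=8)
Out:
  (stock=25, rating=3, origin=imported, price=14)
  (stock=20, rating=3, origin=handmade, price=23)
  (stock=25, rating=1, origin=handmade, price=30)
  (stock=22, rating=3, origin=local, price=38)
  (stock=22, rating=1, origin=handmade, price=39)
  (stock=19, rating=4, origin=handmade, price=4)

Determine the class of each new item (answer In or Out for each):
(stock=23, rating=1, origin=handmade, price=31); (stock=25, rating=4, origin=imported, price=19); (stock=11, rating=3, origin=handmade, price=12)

Out, Out, In

The rule appears to be: stock ≤ 13.
(stock=23, rating=1, origin=handmade, price=31): stock = 23 — does not satisfy this, so Out. (stock=25, rating=4, origin=imported, price=19): stock = 25 — does not satisfy this, so Out. (stock=11, rating=3, origin=handmade, price=12): stock = 11 — has this property, so In.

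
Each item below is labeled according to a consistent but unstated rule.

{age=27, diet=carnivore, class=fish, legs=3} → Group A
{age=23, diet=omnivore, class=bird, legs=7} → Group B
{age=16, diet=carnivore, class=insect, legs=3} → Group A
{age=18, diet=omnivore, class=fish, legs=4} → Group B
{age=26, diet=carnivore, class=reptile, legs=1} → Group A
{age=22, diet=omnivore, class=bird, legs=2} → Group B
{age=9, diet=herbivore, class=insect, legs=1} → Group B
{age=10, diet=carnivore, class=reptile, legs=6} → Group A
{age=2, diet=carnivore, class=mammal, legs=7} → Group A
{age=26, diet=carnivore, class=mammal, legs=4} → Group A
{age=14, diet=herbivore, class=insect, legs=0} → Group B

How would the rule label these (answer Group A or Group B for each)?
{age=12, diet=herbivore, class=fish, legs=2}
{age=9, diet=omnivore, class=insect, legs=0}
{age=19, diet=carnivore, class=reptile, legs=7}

Group B, Group B, Group A

The distinguishing property — diet is carnivore — holds for all the 'Group A' cases and none of the 'Group B' cases.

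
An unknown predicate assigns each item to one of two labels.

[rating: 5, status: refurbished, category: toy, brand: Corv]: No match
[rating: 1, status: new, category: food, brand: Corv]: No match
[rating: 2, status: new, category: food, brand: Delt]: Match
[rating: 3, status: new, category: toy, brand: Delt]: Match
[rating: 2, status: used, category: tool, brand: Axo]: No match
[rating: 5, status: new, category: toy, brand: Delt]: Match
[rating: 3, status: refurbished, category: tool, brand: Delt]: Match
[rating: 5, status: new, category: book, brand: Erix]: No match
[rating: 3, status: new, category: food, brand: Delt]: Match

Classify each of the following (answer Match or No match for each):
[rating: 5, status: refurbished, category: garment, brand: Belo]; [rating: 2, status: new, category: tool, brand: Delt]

The simplest hypothesis consistent with all the labels is: brand is Delt.
[rating: 5, status: refurbished, category: garment, brand: Belo]: brand is Belo, lacks this property → No match.
[rating: 2, status: new, category: tool, brand: Delt]: brand is Delt, matches → Match.

No match, Match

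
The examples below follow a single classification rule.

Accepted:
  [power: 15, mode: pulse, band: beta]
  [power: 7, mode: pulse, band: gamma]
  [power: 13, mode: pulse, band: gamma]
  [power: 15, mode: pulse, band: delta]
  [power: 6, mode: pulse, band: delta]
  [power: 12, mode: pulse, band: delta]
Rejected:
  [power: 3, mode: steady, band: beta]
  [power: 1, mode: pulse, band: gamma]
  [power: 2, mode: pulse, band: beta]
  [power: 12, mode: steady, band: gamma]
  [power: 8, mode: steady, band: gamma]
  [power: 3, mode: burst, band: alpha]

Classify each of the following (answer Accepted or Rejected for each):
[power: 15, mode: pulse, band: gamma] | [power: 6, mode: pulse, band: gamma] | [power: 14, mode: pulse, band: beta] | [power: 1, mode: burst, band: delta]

Accepted, Accepted, Accepted, Rejected

The rule appears to be: mode is pulse AND power ≥ 3.
[power: 15, mode: pulse, band: gamma]: mode is pulse, power = 15 — meets the rule, so Accepted. [power: 6, mode: pulse, band: gamma]: mode is pulse, power = 6 — meets the rule, so Accepted. [power: 14, mode: pulse, band: beta]: mode is pulse, power = 14 — meets the rule, so Accepted. [power: 1, mode: burst, band: delta]: mode is burst, power = 1 — does not satisfy this, so Rejected.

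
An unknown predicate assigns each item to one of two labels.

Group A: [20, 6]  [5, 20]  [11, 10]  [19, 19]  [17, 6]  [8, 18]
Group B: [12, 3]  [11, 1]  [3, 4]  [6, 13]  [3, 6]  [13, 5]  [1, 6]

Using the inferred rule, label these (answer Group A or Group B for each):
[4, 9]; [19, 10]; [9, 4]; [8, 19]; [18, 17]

Group B, Group A, Group B, Group A, Group A

'Group A' ⟺ sum ≥ 21.
[4, 9] → 4+9 = 13 → Group B.
[19, 10] → 19+10 = 29 → Group A.
[9, 4] → 9+4 = 13 → Group B.
[8, 19] → 8+19 = 27 → Group A.
[18, 17] → 18+17 = 35 → Group A.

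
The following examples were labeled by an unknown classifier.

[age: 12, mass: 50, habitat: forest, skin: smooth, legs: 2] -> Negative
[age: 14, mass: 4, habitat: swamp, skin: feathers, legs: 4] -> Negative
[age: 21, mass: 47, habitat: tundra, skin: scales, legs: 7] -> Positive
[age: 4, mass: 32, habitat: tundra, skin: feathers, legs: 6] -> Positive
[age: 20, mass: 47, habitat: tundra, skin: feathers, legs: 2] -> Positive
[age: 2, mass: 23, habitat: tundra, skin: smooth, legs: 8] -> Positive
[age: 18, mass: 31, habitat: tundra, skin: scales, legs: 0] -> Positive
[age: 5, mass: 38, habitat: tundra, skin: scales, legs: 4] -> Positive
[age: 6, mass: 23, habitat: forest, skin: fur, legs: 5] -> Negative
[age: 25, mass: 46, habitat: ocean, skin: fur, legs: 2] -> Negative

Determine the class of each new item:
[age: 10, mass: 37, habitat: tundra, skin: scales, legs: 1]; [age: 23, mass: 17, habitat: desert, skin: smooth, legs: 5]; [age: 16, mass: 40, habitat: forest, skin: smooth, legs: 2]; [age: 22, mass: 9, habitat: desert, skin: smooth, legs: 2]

Positive, Negative, Negative, Negative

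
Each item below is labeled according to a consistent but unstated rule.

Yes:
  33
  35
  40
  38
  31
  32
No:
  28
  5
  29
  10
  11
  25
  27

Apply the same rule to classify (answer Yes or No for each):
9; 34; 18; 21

The rule appears to be: at least 31.
No: 9, since 9 < 31. Yes: 34, since 34 ≥ 31. No: 18, since 18 < 31. No: 21, since 21 < 31.

No, Yes, No, No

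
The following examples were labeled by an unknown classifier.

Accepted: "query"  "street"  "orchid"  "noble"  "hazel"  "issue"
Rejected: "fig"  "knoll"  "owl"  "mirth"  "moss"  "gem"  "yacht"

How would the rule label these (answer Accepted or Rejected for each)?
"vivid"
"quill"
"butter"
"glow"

Accepted, Accepted, Accepted, Rejected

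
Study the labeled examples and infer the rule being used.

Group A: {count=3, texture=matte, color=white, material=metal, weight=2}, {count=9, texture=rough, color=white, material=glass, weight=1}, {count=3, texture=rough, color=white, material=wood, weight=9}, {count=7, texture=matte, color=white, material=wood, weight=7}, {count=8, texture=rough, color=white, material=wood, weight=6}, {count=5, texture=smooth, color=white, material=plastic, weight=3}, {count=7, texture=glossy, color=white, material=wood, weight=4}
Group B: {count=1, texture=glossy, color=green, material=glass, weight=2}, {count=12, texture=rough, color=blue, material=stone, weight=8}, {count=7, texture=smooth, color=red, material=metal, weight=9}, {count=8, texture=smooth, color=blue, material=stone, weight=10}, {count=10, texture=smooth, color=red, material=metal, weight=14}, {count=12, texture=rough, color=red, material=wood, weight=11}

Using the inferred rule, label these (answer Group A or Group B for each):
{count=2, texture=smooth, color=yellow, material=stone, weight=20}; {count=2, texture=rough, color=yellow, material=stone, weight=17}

Group B, Group B

A rule that fits every label: color is white — true of each 'Group A' example, false of each 'Group B' one.
{count=2, texture=smooth, color=yellow, material=stone, weight=20}: color is yellow — fails this test, so Group B.
{count=2, texture=rough, color=yellow, material=stone, weight=17}: color is yellow — fails this test, so Group B.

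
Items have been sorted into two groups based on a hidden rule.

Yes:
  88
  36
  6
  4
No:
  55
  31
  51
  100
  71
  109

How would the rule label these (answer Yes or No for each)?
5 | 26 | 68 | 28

No, Yes, Yes, Yes

Every 'Yes' example satisfies: even AND at most 88. None of the 'No' examples do.
No: 5, since 5 is odd, 5 ≤ 88. Yes: 26, since 26 is even, 26 ≤ 88. Yes: 68, since 68 is even, 68 ≤ 88. Yes: 28, since 28 is even, 28 ≤ 88.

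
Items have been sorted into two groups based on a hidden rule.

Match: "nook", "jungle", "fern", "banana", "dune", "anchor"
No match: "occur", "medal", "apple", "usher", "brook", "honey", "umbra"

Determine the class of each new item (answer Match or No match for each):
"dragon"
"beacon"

Match, Match

Every 'Match' example satisfies: even length. None of the 'No match' examples do.
"dragon": length 6, matches → Match. "beacon": length 6, matches → Match.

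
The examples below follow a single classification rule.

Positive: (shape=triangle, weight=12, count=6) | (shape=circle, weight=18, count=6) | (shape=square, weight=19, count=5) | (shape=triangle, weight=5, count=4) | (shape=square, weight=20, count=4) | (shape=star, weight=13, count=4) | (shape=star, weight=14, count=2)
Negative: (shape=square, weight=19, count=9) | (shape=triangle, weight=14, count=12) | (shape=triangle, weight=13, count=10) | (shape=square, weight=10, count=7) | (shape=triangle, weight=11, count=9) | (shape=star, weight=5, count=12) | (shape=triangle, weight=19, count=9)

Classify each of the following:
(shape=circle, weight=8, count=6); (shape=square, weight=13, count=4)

The classifier is using: count ≤ 6.
(shape=circle, weight=8, count=6): count = 6, matches → Positive. (shape=square, weight=13, count=4): count = 4, matches → Positive.

Positive, Positive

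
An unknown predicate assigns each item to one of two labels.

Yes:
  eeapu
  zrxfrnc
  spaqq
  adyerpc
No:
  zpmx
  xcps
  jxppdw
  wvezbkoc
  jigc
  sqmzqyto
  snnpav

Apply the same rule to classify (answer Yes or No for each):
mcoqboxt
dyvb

'Yes' ⟺ odd length.
No: mcoqboxt, since length 8. No: dyvb, since length 4.

No, No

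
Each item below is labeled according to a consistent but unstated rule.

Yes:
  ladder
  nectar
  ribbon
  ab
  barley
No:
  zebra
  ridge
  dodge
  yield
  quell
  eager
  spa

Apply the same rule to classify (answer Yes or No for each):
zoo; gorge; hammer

No, No, Yes

Looking at the examples, the only property every 'Yes' case has and every 'No' case lacks is: even length.
zoo: length 3, does not fit → No.
gorge: length 5, does not fit → No.
hammer: length 6, passes → Yes.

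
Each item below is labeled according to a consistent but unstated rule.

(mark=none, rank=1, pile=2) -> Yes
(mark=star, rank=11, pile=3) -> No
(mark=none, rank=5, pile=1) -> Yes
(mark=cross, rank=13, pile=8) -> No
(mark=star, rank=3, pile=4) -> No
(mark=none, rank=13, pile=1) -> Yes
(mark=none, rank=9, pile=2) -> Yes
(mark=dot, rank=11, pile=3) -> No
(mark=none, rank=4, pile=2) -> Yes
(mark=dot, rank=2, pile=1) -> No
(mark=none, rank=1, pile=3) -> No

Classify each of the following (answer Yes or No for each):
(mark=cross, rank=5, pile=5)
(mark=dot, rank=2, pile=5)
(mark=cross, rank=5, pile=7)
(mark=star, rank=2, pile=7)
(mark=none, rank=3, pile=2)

A rule that fits every label: mark is none AND pile ≤ 2 — true of each 'Yes' example, false of each 'No' one.
(mark=cross, rank=5, pile=5): mark is cross, pile = 5 — fails this test, so No.
(mark=dot, rank=2, pile=5): mark is dot, pile = 5 — fails this test, so No.
(mark=cross, rank=5, pile=7): mark is cross, pile = 7 — fails this test, so No.
(mark=star, rank=2, pile=7): mark is star, pile = 7 — fails this test, so No.
(mark=none, rank=3, pile=2): mark is none, pile = 2 — meets the rule, so Yes.

No, No, No, No, Yes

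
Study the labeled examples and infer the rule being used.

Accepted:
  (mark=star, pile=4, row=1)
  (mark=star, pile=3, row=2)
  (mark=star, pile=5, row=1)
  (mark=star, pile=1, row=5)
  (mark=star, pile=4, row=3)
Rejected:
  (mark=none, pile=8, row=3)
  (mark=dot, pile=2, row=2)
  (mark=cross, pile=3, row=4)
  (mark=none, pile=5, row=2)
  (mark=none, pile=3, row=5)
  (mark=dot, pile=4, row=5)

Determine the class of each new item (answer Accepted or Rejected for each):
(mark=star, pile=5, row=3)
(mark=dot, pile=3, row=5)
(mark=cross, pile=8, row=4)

Accepted, Rejected, Rejected

The common property of the 'Accepted' items is: mark is star. No 'Rejected' item has it.
(mark=star, pile=5, row=3): mark is star — meets the rule, so Accepted.
(mark=dot, pile=3, row=5): mark is dot — doesn't qualify, so Rejected.
(mark=cross, pile=8, row=4): mark is cross — doesn't qualify, so Rejected.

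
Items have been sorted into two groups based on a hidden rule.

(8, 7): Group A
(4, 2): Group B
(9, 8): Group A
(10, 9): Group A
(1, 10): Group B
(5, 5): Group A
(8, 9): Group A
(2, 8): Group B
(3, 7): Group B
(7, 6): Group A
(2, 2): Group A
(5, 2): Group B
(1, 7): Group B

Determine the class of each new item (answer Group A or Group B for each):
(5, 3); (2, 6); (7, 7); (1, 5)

Group B, Group B, Group A, Group B

One predicate separates the groups cleanly: |first − second| ≤ 1.
(5, 3): |5−3| = 2, doesn't match → Group B. (2, 6): |2−6| = 4, doesn't match → Group B. (7, 7): |7−7| = 0, qualifies → Group A. (1, 5): |1−5| = 4, doesn't match → Group B.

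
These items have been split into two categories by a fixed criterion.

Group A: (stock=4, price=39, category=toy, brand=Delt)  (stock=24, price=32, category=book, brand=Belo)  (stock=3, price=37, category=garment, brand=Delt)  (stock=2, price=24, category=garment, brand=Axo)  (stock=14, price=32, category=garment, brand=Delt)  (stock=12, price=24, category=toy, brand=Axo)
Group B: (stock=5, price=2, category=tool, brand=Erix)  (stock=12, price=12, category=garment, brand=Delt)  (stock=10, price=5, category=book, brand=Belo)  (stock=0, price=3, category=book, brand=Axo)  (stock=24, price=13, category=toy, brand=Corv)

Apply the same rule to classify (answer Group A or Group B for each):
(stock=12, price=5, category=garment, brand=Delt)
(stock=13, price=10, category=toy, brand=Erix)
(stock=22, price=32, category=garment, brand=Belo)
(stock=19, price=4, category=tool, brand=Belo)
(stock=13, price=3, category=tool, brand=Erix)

The common property of the 'Group A' items is: price ≥ 24. No 'Group B' item has it.

Group B, Group B, Group A, Group B, Group B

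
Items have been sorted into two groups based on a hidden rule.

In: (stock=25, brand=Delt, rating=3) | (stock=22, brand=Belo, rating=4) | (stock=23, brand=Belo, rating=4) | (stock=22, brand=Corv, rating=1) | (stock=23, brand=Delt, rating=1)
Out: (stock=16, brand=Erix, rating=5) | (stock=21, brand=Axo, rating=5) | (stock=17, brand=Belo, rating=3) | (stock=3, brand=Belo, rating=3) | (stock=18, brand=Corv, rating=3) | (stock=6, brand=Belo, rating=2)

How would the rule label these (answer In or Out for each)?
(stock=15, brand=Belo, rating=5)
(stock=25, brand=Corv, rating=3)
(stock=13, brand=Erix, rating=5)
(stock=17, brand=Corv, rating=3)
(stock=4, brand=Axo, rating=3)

The rule appears to be: stock ≥ 22.
(stock=15, brand=Belo, rating=5): stock = 15 — fails this test, so Out.
(stock=25, brand=Corv, rating=3): stock = 25 — qualifies, so In.
(stock=13, brand=Erix, rating=5): stock = 13 — fails this test, so Out.
(stock=17, brand=Corv, rating=3): stock = 17 — fails this test, so Out.
(stock=4, brand=Axo, rating=3): stock = 4 — fails this test, so Out.

Out, In, Out, Out, Out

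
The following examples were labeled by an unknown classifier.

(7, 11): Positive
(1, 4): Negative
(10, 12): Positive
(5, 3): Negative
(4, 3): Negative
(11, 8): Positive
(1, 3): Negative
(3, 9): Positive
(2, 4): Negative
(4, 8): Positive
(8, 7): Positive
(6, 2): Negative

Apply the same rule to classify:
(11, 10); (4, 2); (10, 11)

The common property of the 'Positive' items is: sum ≥ 12. No 'Negative' item has it.
Positive: (11, 10), since 11+10 = 21.
Negative: (4, 2), since 4+2 = 6.
Positive: (10, 11), since 10+11 = 21.

Positive, Negative, Positive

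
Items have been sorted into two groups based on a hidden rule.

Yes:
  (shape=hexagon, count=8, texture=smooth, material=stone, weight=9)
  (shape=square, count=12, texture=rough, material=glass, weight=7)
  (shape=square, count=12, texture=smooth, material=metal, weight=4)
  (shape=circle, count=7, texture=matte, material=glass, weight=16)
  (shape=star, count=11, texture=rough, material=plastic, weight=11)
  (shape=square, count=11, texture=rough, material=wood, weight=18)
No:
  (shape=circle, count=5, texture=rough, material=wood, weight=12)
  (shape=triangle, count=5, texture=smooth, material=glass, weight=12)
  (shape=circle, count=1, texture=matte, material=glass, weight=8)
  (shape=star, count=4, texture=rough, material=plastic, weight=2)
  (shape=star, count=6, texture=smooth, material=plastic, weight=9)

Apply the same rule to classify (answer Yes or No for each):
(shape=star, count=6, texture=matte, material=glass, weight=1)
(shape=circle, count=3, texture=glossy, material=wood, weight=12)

No, No

Every 'Yes' example satisfies: count ≥ 7. None of the 'No' examples do.
(shape=star, count=6, texture=matte, material=glass, weight=1): count = 6, doesn't match → No.
(shape=circle, count=3, texture=glossy, material=wood, weight=12): count = 3, doesn't match → No.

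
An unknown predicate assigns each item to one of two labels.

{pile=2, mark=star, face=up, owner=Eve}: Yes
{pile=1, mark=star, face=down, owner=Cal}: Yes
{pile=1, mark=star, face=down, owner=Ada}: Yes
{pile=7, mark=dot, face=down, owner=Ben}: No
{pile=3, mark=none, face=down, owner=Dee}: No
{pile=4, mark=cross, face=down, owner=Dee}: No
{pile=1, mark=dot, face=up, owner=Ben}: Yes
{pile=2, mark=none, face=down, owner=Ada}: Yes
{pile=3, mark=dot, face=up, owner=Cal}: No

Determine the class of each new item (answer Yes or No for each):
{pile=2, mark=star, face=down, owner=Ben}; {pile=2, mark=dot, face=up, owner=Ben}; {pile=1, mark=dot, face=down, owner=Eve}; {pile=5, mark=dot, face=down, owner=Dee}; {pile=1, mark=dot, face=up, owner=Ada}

A rule that fits every label: pile ≤ 2 — true of each 'Yes' example, false of each 'No' one.
{pile=2, mark=star, face=down, owner=Ben}: pile = 2 — has this property, so Yes. {pile=2, mark=dot, face=up, owner=Ben}: pile = 2 — has this property, so Yes. {pile=1, mark=dot, face=down, owner=Eve}: pile = 1 — has this property, so Yes. {pile=5, mark=dot, face=down, owner=Dee}: pile = 5 — doesn't qualify, so No. {pile=1, mark=dot, face=up, owner=Ada}: pile = 1 — has this property, so Yes.

Yes, Yes, Yes, No, Yes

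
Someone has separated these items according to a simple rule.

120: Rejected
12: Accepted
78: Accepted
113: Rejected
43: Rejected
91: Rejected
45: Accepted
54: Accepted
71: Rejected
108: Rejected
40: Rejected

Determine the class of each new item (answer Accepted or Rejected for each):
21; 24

One predicate separates the groups cleanly: multiple of 3 AND at most 78.
21 — 21 = 3·7, 21 ≤ 78, hence Accepted.
24 — 24 = 3·8, 24 ≤ 78, hence Accepted.

Accepted, Accepted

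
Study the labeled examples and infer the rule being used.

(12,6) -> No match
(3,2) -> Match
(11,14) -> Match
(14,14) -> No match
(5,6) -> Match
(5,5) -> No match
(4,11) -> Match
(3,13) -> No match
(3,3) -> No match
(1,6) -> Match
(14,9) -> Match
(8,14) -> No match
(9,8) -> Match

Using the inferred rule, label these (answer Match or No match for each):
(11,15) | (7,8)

Looking at the examples, the only property every 'Match' case has and every 'No match' case lacks is: sum is odd.
(11,15): 11+15 = 26, does not satisfy this → No match.
(7,8): 7+8 = 15, meets the rule → Match.

No match, Match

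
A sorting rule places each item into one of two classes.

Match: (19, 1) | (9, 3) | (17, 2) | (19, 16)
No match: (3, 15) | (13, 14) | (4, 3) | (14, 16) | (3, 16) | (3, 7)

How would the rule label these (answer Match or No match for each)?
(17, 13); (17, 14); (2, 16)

The pattern is that an item is 'Match' exactly when: first > second AND first is odd.
Match: (17, 13), since 17 > 13, first 17. Match: (17, 14), since 17 > 14, first 17. No match: (2, 16), since 2 < 16, first 2.

Match, Match, No match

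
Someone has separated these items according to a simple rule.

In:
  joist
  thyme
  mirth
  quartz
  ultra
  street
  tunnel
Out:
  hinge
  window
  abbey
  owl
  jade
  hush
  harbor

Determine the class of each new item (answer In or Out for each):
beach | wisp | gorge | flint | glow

Checking candidate rules against both groups, what survives is: contains 't'.

Out, Out, Out, In, Out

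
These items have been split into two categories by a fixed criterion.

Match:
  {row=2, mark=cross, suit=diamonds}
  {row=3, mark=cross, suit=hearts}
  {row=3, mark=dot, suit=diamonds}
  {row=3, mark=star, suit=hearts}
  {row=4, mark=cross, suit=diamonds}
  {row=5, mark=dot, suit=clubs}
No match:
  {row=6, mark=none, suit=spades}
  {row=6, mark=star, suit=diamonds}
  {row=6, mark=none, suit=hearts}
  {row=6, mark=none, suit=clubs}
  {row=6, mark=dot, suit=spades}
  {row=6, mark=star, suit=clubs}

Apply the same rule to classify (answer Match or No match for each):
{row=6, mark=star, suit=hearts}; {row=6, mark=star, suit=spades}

No match, No match

The classifier is using: row ≤ 5.
{row=6, mark=star, suit=hearts}: No match (row = 6).
{row=6, mark=star, suit=spades}: No match (row = 6).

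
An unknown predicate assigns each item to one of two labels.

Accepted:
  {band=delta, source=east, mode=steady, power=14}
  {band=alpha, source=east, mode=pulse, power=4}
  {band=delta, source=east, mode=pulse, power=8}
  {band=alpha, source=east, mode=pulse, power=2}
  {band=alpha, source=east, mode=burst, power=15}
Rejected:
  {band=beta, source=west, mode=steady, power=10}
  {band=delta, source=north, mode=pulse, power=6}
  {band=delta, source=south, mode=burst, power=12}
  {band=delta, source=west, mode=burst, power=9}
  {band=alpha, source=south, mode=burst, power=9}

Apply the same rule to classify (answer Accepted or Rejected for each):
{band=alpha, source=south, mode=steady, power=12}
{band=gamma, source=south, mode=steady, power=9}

Rejected, Rejected

The simplest hypothesis consistent with all the labels is: source is east.
{band=alpha, source=south, mode=steady, power=12} — source is south, hence Rejected.
{band=gamma, source=south, mode=steady, power=9} — source is south, hence Rejected.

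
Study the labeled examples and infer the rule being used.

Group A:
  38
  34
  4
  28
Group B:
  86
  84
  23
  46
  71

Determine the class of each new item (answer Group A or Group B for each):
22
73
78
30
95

Group A, Group B, Group B, Group A, Group B

Every 'Group A' example satisfies: even AND at most 38. None of the 'Group B' examples do.
22 — 22 is even, 22 ≤ 38, hence Group A. 73 — 73 is odd, 73 > 38, hence Group B. 78 — 78 is even, 78 > 38, hence Group B. 30 — 30 is even, 30 ≤ 38, hence Group A. 95 — 95 is odd, 95 > 38, hence Group B.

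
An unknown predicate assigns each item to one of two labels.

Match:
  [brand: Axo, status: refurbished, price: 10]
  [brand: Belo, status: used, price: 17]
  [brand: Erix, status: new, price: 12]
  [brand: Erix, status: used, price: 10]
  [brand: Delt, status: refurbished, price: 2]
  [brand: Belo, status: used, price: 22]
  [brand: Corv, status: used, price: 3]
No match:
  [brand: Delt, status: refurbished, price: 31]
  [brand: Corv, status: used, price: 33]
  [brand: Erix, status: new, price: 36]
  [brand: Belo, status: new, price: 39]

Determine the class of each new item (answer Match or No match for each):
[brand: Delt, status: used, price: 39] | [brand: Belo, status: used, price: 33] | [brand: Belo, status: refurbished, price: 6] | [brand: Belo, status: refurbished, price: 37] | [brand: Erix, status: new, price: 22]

No match, No match, Match, No match, Match

All 'Match' examples share one property — price ≤ 22 — and every 'No match' example lacks it.
[brand: Delt, status: used, price: 39]: price = 39, fails the rule → No match. [brand: Belo, status: used, price: 33]: price = 33, fails the rule → No match. [brand: Belo, status: refurbished, price: 6]: price = 6, checks out → Match. [brand: Belo, status: refurbished, price: 37]: price = 37, fails the rule → No match. [brand: Erix, status: new, price: 22]: price = 22, checks out → Match.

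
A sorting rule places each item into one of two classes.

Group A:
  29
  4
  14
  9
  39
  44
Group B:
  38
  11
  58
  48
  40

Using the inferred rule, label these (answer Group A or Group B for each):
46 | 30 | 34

Group B, Group B, Group A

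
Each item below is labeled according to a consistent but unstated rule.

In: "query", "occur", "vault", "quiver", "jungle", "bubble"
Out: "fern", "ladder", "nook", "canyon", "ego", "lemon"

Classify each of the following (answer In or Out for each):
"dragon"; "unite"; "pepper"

All 'In' examples share one property — contains 'u' — and every 'Out' example lacks it.
"dragon" → no 'u' → Out.
"unite" → has 'u' → In.
"pepper" → no 'u' → Out.

Out, In, Out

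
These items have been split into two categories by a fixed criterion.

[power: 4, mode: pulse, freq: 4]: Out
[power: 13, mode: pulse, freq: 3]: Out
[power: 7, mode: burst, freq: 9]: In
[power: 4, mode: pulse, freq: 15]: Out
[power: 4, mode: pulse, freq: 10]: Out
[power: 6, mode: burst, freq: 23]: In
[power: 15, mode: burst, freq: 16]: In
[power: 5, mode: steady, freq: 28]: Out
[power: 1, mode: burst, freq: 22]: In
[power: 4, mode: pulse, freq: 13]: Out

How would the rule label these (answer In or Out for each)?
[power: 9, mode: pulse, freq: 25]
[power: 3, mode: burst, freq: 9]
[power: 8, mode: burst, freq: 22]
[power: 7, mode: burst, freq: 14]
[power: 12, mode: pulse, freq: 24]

A rule that fits every label: mode is burst — true of each 'In' example, false of each 'Out' one.

Out, In, In, In, Out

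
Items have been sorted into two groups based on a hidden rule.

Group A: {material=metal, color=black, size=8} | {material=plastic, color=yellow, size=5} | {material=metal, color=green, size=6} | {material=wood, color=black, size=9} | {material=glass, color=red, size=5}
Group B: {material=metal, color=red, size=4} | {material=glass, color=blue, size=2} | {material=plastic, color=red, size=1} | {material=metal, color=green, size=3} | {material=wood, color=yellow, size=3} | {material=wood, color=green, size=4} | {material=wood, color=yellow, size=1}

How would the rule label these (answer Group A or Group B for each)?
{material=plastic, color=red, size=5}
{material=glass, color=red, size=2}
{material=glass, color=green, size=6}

Group A, Group B, Group A

The common property of the 'Group A' items is: size ≥ 5. No 'Group B' item has it.
{material=plastic, color=red, size=5} — size = 5, hence Group A.
{material=glass, color=red, size=2} — size = 2, hence Group B.
{material=glass, color=green, size=6} — size = 6, hence Group A.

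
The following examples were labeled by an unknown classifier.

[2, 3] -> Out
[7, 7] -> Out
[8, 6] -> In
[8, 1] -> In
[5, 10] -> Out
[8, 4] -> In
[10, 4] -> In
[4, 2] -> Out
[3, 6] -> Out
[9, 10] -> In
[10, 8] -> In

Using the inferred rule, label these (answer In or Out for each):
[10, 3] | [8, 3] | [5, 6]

Every 'In' example satisfies: first ≥ 8. None of the 'Out' examples do.
[10, 3]: first 10, passes → In.
[8, 3]: first 8, passes → In.
[5, 6]: first 5, doesn't match → Out.

In, In, Out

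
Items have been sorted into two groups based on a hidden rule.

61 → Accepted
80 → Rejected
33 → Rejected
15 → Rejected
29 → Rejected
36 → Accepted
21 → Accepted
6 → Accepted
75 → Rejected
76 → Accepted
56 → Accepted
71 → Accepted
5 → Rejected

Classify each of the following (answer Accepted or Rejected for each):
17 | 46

Looking at the examples, the only property every 'Accepted' case has and every 'Rejected' case lacks is: ≡ 1 (mod 5).

Rejected, Accepted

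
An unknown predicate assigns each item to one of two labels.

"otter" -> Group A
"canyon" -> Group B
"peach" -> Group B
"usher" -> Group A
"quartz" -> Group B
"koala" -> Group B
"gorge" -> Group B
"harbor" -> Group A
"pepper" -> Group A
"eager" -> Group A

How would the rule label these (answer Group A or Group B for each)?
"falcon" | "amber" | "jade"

All 'Group A' examples share one property — ends with 'r' — and every 'Group B' example lacks it.
"falcon" → ends with 'n' → Group B.
"amber" → ends with 'r' → Group A.
"jade" → ends with 'e' → Group B.

Group B, Group A, Group B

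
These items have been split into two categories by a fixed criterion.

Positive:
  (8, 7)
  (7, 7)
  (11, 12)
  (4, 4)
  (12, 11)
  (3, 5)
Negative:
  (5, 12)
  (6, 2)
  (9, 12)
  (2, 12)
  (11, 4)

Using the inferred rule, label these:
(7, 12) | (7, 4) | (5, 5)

Negative, Negative, Positive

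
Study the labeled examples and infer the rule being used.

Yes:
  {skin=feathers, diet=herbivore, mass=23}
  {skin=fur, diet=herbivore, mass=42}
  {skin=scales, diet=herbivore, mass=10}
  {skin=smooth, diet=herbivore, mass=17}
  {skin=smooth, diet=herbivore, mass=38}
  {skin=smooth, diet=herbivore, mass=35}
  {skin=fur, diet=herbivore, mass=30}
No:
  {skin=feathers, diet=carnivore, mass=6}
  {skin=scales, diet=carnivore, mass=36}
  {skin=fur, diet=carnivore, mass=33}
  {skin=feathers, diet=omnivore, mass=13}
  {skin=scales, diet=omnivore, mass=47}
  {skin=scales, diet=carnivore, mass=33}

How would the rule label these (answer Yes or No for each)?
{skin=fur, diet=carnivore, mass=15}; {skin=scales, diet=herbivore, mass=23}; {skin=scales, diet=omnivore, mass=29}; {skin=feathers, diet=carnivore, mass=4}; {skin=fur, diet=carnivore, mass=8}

Checking candidate rules against both groups, what survives is: diet is herbivore.
{skin=fur, diet=carnivore, mass=15}: No (diet is carnivore).
{skin=scales, diet=herbivore, mass=23}: Yes (diet is herbivore).
{skin=scales, diet=omnivore, mass=29}: No (diet is omnivore).
{skin=feathers, diet=carnivore, mass=4}: No (diet is carnivore).
{skin=fur, diet=carnivore, mass=8}: No (diet is carnivore).

No, Yes, No, No, No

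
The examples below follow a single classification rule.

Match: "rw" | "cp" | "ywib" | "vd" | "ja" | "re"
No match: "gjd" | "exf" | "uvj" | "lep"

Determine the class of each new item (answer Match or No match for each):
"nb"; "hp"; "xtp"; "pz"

Match, Match, No match, Match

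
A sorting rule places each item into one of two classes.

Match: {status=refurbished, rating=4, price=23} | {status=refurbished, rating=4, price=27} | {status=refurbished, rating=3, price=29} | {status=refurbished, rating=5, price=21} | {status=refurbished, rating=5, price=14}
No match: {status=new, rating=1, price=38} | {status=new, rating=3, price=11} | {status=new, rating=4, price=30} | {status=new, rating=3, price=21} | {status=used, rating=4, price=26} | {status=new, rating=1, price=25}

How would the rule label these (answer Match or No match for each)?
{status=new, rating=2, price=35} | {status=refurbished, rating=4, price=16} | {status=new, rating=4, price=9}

Checking candidate rules against both groups, what survives is: status is refurbished.
No match: {status=new, rating=2, price=35}, since status is new. Match: {status=refurbished, rating=4, price=16}, since status is refurbished. No match: {status=new, rating=4, price=9}, since status is new.

No match, Match, No match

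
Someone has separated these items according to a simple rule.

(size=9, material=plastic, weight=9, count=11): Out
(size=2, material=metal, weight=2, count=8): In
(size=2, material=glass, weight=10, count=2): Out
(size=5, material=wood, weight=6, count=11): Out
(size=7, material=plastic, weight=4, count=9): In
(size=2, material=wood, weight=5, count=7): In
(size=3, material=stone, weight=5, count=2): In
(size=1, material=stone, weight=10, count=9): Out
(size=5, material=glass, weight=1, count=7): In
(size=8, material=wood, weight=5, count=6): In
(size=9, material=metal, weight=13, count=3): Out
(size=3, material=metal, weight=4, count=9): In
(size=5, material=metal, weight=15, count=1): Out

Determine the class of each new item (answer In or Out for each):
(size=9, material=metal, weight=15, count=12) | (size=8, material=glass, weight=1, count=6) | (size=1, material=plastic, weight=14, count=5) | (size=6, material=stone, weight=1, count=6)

Rule: weight ≤ 5. This holds for each 'In' example and fails for each 'Out' one.

Out, In, Out, In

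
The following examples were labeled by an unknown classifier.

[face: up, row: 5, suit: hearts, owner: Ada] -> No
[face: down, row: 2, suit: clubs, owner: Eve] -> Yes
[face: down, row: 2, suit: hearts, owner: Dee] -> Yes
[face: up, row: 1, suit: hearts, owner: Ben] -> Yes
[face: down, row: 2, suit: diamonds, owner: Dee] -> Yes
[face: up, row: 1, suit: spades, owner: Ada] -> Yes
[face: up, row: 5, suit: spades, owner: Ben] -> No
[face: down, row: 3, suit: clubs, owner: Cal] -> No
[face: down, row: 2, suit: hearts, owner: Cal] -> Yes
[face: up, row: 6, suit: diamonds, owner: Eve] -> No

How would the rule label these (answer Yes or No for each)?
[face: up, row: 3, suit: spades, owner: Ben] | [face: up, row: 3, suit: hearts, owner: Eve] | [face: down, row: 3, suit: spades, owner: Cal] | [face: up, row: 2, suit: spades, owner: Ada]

Rule: row ≤ 2. This holds for each 'Yes' example and fails for each 'No' one.
[face: up, row: 3, suit: spades, owner: Ben]: row = 3 — doesn't qualify, so No. [face: up, row: 3, suit: hearts, owner: Eve]: row = 3 — doesn't qualify, so No. [face: down, row: 3, suit: spades, owner: Cal]: row = 3 — doesn't qualify, so No. [face: up, row: 2, suit: spades, owner: Ada]: row = 2 — qualifies, so Yes.

No, No, No, Yes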